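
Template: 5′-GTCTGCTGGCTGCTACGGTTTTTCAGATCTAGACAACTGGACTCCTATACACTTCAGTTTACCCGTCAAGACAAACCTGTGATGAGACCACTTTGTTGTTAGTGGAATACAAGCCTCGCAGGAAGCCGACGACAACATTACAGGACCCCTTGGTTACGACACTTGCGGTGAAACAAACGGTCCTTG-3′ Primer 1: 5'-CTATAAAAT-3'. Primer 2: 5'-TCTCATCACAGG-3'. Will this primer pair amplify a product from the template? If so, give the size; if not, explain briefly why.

Primer 1 (CTATAAAAT) does not match the top strand, and its reverse complement ATTTTATAG does not match either.
With no annealing site for primer 1, no amplification occurs.

No product — primer 1 has no binding site in the template.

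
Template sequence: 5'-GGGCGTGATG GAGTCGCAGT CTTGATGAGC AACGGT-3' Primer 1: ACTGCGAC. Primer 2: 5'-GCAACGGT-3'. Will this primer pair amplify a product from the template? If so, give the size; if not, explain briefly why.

Primer 1 (ACTGCGAC) has reverse complement GTCGCAGT, which matches the top strand at positions 13–20; primer 1 anneals to the top strand there with its 3' end pointing upstream toward position 13.
Primer 2 (GCAACGGT) matches the top strand directly at positions 29–36; it anneals to the bottom strand with its 3' end pointing downstream toward position 36.
The 3' ends diverge (primer 1 extends toward position 1, primer 2 toward position 36), so the primers never converge on a shared product.

No product — the primers' 3' ends point away from each other.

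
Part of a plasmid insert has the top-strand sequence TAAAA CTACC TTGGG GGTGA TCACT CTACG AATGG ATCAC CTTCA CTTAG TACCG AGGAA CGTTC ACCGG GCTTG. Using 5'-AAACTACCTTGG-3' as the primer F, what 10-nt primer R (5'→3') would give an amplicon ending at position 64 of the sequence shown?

5'-AACGTTCCTC-3'

The forward primer binds at positions 3–14; the product's 3' end on the top strand is position 64.
The reverse primer anneals to the top strand over positions 55–64, i.e. to GAGGAACGTT.
Its sequence written 5'→3' is the reverse complement: AACGTTCCTC.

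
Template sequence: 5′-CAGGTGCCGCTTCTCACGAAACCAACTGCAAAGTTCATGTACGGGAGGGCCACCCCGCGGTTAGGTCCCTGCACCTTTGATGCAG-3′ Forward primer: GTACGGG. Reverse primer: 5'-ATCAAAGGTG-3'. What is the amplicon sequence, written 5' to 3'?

5'-GTACGGGAGGGCCACCCCGCGGTTAGGTCCCTGCACCTTTGAT-3'

The forward primer matches the template at positions 39–45.
Taking the reverse complement of ATCAAAGGTG gives CACCTTTGAT, found at positions 72–81 on the template; the primer anneals here to the top strand with its 3' end pointing upstream.
The product is the template from position 39 through 81 (43 bp).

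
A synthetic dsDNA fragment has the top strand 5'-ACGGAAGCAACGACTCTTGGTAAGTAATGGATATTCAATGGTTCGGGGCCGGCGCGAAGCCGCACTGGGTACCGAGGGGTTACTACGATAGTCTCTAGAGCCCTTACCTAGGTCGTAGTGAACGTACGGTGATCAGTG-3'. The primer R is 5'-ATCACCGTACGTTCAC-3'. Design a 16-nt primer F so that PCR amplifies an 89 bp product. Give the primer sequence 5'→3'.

5'-GGGGCCGGCGCGAAGC-3'

The reverse primer's reverse complement GTGAACGTACGGTGAT matches the template at positions 118–133, so the product ends at position 133.
An 89 bp product then starts at position 133 − 89 + 1 = 45.
The forward primer is identical to the top strand there: GGGGCCGGCGCGAAGC.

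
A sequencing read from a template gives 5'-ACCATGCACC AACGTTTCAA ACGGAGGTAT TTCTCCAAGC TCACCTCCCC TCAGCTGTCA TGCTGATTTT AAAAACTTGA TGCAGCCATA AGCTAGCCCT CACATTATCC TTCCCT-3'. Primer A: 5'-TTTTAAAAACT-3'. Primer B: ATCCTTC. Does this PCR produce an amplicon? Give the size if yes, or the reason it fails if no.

No product — both primers anneal to the same strand and extend in the same direction.

Primer A (TTTTAAAAACT) matches the top strand at positions 67–77 (3' end points downstream).
Primer B (ATCCTTC) also matches the top strand directly, at positions 107–113 — its reverse complement GAAGGAT is not present.
Both primers anneal to the bottom strand with 3' ends pointing the same way, so neither can prime synthesis back toward the other.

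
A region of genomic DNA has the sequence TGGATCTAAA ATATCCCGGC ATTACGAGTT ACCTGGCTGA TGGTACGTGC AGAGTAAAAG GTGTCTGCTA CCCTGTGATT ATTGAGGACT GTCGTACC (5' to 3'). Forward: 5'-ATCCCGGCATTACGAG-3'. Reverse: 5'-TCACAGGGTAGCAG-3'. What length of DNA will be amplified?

The forward primer matches the template at positions 13–28.
Reverse complement of the reverse primer: CTGCTACCCTGTGA. This occurs on the top strand at positions 65–78.
Product length = (reverse-primer end) − (forward-primer start) + 1 = 78 − 13 + 1 = 66 bp.

66 bp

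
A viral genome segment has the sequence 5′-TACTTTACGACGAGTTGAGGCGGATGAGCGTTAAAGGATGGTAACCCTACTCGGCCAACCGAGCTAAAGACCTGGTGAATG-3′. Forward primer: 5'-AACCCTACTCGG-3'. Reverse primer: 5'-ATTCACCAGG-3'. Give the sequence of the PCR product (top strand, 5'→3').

Forward primer AACCCTACTCGG is found on the top strand at positions 43–54.
The reverse primer's reverse complement is CCTGGTGAAT, which matches the template at positions 71–80.
The product is the template from position 43 through 80 (38 bp).

5'-AACCCTACTCGGCCAACCGAGCTAAAGACCTGGTGAAT-3'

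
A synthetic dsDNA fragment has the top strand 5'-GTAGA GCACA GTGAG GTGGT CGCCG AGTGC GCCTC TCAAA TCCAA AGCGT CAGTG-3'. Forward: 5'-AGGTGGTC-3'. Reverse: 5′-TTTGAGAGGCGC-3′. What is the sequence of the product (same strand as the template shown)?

5'-AGGTGGTCGCCGAGTGCGCCTCTCAAA-3'

Scanning the template, AGGTGGTC occurs at positions 14–21; this primer anneals to the bottom strand there with its 3' end pointing downstream.
Taking the reverse complement of TTTGAGAGGCGC gives GCGCCTCTCAAA, found at positions 29–40 on the template; the primer anneals here to the top strand with its 3' end pointing upstream.
The product is the template from position 14 through 40 (27 bp).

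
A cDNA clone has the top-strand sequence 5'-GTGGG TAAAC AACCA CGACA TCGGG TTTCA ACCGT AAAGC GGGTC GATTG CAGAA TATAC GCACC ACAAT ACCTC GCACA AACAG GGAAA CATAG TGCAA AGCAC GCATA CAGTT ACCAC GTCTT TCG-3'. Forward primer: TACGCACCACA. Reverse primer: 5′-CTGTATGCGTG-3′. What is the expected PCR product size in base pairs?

The forward primer matches the template at positions 58–68.
Reverse complement of the reverse primer: CACGCATACAG. This occurs on the top strand at positions 103–113.
The product runs from position 58 to position 113, so its length is 113 − 58 + 1 = 56 bp.

56 bp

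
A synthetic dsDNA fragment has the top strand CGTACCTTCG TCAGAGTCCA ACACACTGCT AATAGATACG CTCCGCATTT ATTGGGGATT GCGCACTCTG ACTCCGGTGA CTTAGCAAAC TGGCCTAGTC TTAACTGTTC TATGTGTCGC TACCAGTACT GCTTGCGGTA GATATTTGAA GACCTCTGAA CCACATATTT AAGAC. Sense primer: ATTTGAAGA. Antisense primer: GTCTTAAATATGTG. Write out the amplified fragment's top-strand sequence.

5'-ATTTGAAGACCTCTGAACCACATATTTAAGAC-3'

Scanning the template, ATTTGAAGA occurs at positions 144–152; this primer anneals to the bottom strand there with its 3' end pointing downstream.
Reverse complement of the reverse primer: CACATATTTAAGAC. This occurs on the top strand at positions 162–175.
The product is the template from position 144 through 175 (32 bp).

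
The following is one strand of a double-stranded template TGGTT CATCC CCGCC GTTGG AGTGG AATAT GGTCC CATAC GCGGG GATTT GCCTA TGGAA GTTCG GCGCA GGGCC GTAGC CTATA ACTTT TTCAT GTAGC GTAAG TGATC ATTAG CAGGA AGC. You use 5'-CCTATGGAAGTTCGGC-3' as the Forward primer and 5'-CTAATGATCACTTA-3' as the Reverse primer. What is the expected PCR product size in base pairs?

Scanning the template, CCTATGGAAGTTCGGC occurs at positions 52–67; this primer anneals to the bottom strand there with its 3' end pointing downstream.
The reverse primer's reverse complement is TAAGTGATCATTAG, which matches the template at positions 102–115.
Amplicon spans positions 52–115: 64 bp.

64 bp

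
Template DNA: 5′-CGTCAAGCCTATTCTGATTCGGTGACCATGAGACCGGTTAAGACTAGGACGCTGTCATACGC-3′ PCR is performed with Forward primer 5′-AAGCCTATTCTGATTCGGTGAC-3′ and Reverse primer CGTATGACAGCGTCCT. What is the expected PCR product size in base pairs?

The forward primer matches the template at positions 5–26.
The reverse primer's reverse complement is AGGACGCTGTCATACG, which matches the template at positions 46–61.
Amplicon spans positions 5–61: 57 bp.

57 bp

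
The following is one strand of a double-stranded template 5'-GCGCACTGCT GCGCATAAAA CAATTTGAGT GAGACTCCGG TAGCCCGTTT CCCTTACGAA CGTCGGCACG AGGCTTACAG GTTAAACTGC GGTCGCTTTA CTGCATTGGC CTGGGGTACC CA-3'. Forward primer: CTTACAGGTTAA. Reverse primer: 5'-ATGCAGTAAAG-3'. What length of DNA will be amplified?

The forward primer matches the template at positions 74–85.
Taking the reverse complement of ATGCAGTAAAG gives CTTTACTGCAT, found at positions 96–106 on the template; the primer anneals here to the top strand with its 3' end pointing upstream.
Product length = (reverse-primer end) − (forward-primer start) + 1 = 106 − 74 + 1 = 33 bp.

33 bp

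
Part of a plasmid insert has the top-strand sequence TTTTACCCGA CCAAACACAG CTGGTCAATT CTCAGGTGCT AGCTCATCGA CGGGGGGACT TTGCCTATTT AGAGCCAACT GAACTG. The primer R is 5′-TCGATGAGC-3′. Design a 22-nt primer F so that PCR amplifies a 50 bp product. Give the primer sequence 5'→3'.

The reverse primer's reverse complement GCTCATCGA matches the template at positions 42–50, so the product ends at position 50.
A 50 bp product then starts at position 50 − 50 + 1 = 1.
The forward primer is identical to the top strand there: TTTTACCCGACCAAACACAGCT.

5'-TTTTACCCGACCAAACACAGCT-3'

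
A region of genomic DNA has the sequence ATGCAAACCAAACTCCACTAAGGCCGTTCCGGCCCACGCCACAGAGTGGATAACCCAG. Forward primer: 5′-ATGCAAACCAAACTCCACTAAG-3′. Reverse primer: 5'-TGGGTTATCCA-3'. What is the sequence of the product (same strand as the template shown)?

Forward primer ATGCAAACCAAACTCCACTAAG is found on the top strand at positions 1–22.
Reverse complement of the reverse primer: TGGATAACCCA. This occurs on the top strand at positions 47–57.
The product is the template from position 1 through 57 (57 bp).

5'-ATGCAAACCAAACTCCACTAAGGCCGTTCCGGCCCACGCCACAGAGTGGATAACCCA-3'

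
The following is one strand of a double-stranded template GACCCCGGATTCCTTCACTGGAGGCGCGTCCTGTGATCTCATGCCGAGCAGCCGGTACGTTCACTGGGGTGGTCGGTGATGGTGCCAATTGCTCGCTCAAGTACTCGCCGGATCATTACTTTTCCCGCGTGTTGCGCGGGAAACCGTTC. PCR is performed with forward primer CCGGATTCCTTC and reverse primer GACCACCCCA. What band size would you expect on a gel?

70 bp

The forward primer matches the template at positions 5–16.
Reverse complement of the reverse primer: TGGGGTGGTC. This occurs on the top strand at positions 65–74.
Product length = (reverse-primer end) − (forward-primer start) + 1 = 74 − 5 + 1 = 70 bp.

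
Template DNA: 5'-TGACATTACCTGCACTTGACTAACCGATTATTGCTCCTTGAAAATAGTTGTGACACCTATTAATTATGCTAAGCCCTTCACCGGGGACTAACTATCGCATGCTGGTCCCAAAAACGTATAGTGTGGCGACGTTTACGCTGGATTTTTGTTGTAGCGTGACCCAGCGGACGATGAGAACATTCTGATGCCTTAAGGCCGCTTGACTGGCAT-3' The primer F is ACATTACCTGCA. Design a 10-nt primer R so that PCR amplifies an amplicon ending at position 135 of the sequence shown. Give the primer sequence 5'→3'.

The forward primer binds at positions 3–14; the product's 3' end on the top strand is position 135.
The reverse primer anneals to the top strand over positions 126–135, i.e. to GCGACGTTTA.
Its sequence written 5'→3' is the reverse complement: TAAACGTCGC.

5'-TAAACGTCGC-3'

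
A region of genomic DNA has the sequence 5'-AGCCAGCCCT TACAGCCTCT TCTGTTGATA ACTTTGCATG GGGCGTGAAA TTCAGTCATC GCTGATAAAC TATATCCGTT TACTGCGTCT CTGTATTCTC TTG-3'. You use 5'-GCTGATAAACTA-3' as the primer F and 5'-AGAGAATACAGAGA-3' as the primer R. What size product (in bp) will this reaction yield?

41 bp

Forward primer GCTGATAAACTA is found on the top strand at positions 61–72.
The reverse primer's reverse complement is TCTCTGTATTCTCT, which matches the template at positions 88–101.
Product length = (reverse-primer end) − (forward-primer start) + 1 = 101 − 61 + 1 = 41 bp.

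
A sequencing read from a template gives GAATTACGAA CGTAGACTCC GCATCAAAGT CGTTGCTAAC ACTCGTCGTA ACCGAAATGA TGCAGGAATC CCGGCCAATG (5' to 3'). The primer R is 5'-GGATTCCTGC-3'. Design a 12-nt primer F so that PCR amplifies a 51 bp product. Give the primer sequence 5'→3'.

5'-GCATCAAAGTCG-3'

The reverse primer's reverse complement GCAGGAATCC matches the template at positions 62–71, so the product ends at position 71.
A 51 bp product then starts at position 71 − 51 + 1 = 21.
The forward primer is identical to the top strand there: GCATCAAAGTCG.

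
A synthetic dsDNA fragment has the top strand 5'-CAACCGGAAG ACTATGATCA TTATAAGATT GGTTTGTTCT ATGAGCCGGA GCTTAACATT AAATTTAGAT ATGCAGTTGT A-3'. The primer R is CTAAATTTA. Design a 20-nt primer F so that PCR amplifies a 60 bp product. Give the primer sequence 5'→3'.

The reverse primer's reverse complement TAAATTTAG matches the template at positions 60–68, so the product ends at position 68.
A 60 bp product then starts at position 68 − 60 + 1 = 9.
The forward primer is identical to the top strand there: AGACTATGATCATTATAAGA.

5'-AGACTATGATCATTATAAGA-3'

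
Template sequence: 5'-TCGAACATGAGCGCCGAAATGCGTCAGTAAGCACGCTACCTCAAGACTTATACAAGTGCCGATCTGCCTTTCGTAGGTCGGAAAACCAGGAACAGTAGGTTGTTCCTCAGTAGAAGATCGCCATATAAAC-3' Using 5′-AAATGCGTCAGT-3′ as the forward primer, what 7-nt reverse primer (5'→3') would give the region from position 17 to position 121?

The product's 3' end on the top strand is position 121.
The reverse primer anneals to the top strand over positions 115–121, i.e. to AGATCGC.
Its sequence written 5'→3' is the reverse complement: GCGATCT.

5'-GCGATCT-3'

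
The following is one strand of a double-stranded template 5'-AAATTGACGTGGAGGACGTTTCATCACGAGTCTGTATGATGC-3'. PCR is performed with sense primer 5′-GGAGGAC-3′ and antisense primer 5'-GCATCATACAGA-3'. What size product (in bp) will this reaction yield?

32 bp

Forward primer GGAGGAC is found on the top strand at positions 11–17.
The reverse primer's reverse complement is TCTGTATGATGC, which matches the template at positions 31–42.
Amplicon spans positions 11–42: 32 bp.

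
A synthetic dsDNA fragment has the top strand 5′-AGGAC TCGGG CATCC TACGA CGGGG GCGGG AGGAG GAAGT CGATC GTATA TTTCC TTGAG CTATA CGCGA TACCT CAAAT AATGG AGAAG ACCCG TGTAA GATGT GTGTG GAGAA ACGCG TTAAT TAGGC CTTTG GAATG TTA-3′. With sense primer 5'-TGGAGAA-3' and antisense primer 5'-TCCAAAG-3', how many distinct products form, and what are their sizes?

The forward primer TGGAGAA matches the top strand at positions 83–89, 109–115.
The reverse primer's reverse complement is CTTTGGA, matching at positions 131–137.
Each forward site pairs with the reverse site to give a product ending at position 137: sizes 55, 29 bp.

Two products: 55 bp, 29 bp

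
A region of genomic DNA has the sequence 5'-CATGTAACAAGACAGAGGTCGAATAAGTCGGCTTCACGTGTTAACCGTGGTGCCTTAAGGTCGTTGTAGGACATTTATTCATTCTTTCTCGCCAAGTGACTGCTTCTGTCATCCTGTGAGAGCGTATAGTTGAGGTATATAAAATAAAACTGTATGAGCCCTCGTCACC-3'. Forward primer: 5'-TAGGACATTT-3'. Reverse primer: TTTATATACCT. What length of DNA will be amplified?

The forward primer matches the template at positions 67–76.
Taking the reverse complement of TTTATATACCT gives AGGTATATAAA, found at positions 133–143 on the template; the primer anneals here to the top strand with its 3' end pointing upstream.
Product length = (reverse-primer end) − (forward-primer start) + 1 = 143 − 67 + 1 = 77 bp.

77 bp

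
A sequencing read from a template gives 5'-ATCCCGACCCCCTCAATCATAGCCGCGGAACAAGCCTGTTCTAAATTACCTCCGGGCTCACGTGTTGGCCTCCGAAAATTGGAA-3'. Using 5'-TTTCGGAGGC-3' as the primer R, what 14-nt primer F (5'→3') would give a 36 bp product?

The reverse primer's reverse complement GCCTCCGAAA matches the template at positions 68–77, so the product ends at position 77.
A 36 bp product then starts at position 77 − 36 + 1 = 42.
The forward primer is identical to the top strand there: TAAATTACCTCCGG.

5'-TAAATTACCTCCGG-3'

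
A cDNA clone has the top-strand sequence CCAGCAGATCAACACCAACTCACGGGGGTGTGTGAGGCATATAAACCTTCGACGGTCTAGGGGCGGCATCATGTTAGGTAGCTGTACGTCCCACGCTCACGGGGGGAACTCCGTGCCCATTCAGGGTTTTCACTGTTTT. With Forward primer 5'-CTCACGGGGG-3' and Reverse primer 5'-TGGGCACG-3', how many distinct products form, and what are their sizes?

The forward primer CTCACGGGGG matches the top strand at positions 19–28, 96–105.
The reverse primer's reverse complement is CGTGCCCA, matching at positions 112–119.
Each forward site pairs with the reverse site to give a product ending at position 119: sizes 101, 24 bp.

Two products: 101 bp, 24 bp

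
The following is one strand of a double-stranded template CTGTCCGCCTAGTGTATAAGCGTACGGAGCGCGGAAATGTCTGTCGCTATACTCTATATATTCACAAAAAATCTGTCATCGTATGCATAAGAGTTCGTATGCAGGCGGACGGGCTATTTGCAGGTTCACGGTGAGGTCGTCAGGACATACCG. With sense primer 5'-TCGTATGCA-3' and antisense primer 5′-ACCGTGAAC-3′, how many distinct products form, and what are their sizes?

Two products: 54 bp, 38 bp

The forward primer TCGTATGCA matches the top strand at positions 79–87, 95–103.
The reverse primer's reverse complement is GTTCACGGT, matching at positions 124–132.
Each forward site pairs with the reverse site to give a product ending at position 132: sizes 54, 38 bp.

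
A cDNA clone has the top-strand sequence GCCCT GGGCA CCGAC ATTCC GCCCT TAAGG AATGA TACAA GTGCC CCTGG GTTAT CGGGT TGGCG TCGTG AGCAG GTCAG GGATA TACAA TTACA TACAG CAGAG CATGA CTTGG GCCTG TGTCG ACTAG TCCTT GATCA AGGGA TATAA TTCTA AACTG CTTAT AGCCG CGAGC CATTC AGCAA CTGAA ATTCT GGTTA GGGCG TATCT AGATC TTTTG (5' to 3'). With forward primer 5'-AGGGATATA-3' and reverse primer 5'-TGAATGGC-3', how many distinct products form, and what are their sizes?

The forward primer AGGGATATA matches the top strand at positions 79–87, 141–149.
The reverse primer's reverse complement is GCCATTCA, matching at positions 174–181.
Each forward site pairs with the reverse site to give a product ending at position 181: sizes 103, 41 bp.

Two products: 103 bp, 41 bp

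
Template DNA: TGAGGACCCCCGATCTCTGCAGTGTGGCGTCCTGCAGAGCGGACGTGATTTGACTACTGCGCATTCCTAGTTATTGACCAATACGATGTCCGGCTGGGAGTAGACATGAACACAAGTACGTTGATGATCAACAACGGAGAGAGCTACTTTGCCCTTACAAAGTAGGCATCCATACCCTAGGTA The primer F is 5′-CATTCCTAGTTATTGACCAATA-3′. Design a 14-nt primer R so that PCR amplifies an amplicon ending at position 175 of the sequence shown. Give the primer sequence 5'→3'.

5'-GTATGGATGCCTAC-3'

The forward primer binds at positions 62–83; the product's 3' end on the top strand is position 175.
The reverse primer anneals to the top strand over positions 162–175, i.e. to GTAGGCATCCATAC.
Its sequence written 5'→3' is the reverse complement: GTATGGATGCCTAC.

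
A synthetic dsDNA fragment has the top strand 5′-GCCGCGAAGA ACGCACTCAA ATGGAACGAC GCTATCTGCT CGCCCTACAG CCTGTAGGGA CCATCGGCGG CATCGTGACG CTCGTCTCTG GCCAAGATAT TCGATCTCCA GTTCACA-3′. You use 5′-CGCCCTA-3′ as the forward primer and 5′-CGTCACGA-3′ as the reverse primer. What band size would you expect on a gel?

40 bp

The forward primer matches the template at positions 41–47.
The reverse primer's reverse complement is TCGTGACG, which matches the template at positions 73–80.
Product length = (reverse-primer end) − (forward-primer start) + 1 = 80 − 41 + 1 = 40 bp.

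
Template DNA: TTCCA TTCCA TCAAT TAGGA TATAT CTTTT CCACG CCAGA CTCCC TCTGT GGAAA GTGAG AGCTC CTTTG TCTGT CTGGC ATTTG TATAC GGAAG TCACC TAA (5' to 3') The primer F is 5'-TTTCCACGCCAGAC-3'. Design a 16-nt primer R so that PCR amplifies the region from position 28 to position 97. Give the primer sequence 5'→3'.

5'-GACTTCCGTATACAAA-3'

The product's 3' end on the top strand is position 97.
The reverse primer anneals to the top strand over positions 82–97, i.e. to TTTGTATACGGAAGTC.
Its sequence written 5'→3' is the reverse complement: GACTTCCGTATACAAA.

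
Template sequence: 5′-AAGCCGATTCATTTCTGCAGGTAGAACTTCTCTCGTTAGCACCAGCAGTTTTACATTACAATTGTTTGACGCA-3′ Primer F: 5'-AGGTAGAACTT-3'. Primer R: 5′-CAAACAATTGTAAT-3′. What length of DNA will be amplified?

Forward primer AGGTAGAACTT is found on the top strand at positions 19–29.
Reverse complement of the reverse primer: ATTACAATTGTTTG. This occurs on the top strand at positions 55–68.
Amplicon spans positions 19–68: 50 bp.

50 bp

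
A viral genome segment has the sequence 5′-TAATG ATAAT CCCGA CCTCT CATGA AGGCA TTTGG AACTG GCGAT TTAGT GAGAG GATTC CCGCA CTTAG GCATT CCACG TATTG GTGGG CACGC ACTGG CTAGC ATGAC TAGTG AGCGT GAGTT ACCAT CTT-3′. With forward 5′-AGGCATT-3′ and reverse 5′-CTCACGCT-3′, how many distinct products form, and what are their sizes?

The forward primer AGGCATT matches the top strand at positions 26–32, 69–75.
The reverse primer's reverse complement is AGCGTGAG, matching at positions 116–123.
Each forward site pairs with the reverse site to give a product ending at position 123: sizes 98, 55 bp.

Two products: 98 bp, 55 bp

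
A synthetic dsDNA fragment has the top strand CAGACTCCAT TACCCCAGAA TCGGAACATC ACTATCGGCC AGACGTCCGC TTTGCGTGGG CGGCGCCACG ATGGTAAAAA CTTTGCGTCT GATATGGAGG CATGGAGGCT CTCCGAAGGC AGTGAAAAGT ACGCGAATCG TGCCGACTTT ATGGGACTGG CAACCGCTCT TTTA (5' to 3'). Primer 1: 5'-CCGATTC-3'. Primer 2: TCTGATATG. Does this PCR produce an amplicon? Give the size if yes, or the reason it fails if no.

No product — the primers' 3' ends point away from each other.

Primer 1 (CCGATTC) has reverse complement GAATCGG, which matches the top strand at positions 18–24; primer 1 anneals to the top strand there with its 3' end pointing upstream toward position 18.
Primer 2 (TCTGATATG) matches the top strand directly at positions 88–96; it anneals to the bottom strand with its 3' end pointing downstream toward position 96.
The 3' ends diverge (primer 1 extends toward position 1, primer 2 toward position 174), so the primers never converge on a shared product.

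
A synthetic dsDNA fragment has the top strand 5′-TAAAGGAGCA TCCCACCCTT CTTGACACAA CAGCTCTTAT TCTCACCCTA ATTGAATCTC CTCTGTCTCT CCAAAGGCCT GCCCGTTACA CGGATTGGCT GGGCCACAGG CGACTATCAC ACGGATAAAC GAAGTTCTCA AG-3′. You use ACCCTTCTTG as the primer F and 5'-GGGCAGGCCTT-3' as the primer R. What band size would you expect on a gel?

Forward primer ACCCTTCTTG is found on the top strand at positions 15–24.
Taking the reverse complement of GGGCAGGCCTT gives AAGGCCTGCCC, found at positions 74–84 on the template; the primer anneals here to the top strand with its 3' end pointing upstream.
Amplicon spans positions 15–84: 70 bp.

70 bp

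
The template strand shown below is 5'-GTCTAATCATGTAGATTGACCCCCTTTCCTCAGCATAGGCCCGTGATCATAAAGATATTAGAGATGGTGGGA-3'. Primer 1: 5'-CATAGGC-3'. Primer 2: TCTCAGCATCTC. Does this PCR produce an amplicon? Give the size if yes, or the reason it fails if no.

No product — primer 2 has no binding site in the template.

Primer 2 (TCTCAGCATCTC) does not match the top strand, and its reverse complement GAGATGCTGAGA does not match either.
With no annealing site for primer 2, no amplification occurs.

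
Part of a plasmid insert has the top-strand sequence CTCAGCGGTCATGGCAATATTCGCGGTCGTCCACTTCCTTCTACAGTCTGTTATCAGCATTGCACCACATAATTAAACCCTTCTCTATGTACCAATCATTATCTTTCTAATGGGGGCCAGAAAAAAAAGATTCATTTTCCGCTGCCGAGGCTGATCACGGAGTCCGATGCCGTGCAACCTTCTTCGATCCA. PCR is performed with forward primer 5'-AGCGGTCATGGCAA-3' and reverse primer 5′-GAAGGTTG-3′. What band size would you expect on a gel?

179 bp

Scanning the template, AGCGGTCATGGCAA occurs at positions 4–17; this primer anneals to the bottom strand there with its 3' end pointing downstream.
Taking the reverse complement of GAAGGTTG gives CAACCTTC, found at positions 175–182 on the template; the primer anneals here to the top strand with its 3' end pointing upstream.
Amplicon spans positions 4–182: 179 bp.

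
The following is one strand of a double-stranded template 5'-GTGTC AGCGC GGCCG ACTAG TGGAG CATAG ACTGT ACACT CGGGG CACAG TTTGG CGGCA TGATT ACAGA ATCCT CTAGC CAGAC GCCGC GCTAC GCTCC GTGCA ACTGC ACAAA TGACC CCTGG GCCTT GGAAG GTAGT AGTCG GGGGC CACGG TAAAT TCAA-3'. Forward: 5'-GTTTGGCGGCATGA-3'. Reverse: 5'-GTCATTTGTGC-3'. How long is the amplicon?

The forward primer matches the template at positions 50–63.
Taking the reverse complement of GTCATTTGTGC gives GCACAAATGAC, found at positions 109–119 on the template; the primer anneals here to the top strand with its 3' end pointing upstream.
Product length = (reverse-primer end) − (forward-primer start) + 1 = 119 − 50 + 1 = 70 bp.

70 bp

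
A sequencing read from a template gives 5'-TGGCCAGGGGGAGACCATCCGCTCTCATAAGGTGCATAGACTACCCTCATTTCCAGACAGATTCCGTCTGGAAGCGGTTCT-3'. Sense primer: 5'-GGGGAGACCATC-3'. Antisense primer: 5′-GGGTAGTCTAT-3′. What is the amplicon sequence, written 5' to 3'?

Scanning the template, GGGGAGACCATC occurs at positions 8–19; this primer anneals to the bottom strand there with its 3' end pointing downstream.
The reverse primer's reverse complement is ATAGACTACCC, which matches the template at positions 36–46.
The product is the template from position 8 through 46 (39 bp).

5'-GGGGAGACCATCCGCTCTCATAAGGTGCATAGACTACCC-3'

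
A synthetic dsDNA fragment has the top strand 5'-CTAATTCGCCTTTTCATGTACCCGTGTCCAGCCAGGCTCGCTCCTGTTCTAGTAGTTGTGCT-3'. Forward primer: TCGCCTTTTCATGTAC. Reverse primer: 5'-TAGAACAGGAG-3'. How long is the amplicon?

46 bp

Forward primer TCGCCTTTTCATGTAC is found on the top strand at positions 6–21.
Reverse complement of the reverse primer: CTCCTGTTCTA. This occurs on the top strand at positions 41–51.
Product length = (reverse-primer end) − (forward-primer start) + 1 = 51 − 6 + 1 = 46 bp.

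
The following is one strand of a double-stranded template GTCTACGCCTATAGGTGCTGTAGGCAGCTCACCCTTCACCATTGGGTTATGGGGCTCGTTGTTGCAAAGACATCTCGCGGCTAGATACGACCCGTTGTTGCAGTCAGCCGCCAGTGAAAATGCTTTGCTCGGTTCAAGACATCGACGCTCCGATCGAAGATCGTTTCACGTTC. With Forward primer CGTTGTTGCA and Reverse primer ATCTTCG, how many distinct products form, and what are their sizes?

Two products: 105 bp, 69 bp

The forward primer CGTTGTTGCA matches the top strand at positions 57–66, 93–102.
The reverse primer's reverse complement is CGAAGAT, matching at positions 155–161.
Each forward site pairs with the reverse site to give a product ending at position 161: sizes 105, 69 bp.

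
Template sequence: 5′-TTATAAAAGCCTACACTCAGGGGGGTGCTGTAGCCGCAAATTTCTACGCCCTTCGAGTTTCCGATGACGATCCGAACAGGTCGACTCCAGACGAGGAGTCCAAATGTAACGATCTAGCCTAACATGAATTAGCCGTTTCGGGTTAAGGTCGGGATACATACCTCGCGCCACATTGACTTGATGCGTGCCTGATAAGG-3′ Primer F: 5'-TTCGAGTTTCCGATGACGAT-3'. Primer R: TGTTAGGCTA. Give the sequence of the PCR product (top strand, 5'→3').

5'-TTCGAGTTTCCGATGACGATCCGAACAGGTCGACTCCAGACGAGGAGTCCAAATGTAACGATCTAGCCTAACA-3'

Forward primer TTCGAGTTTCCGATGACGAT is found on the top strand at positions 52–71.
Taking the reverse complement of TGTTAGGCTA gives TAGCCTAACA, found at positions 115–124 on the template; the primer anneals here to the top strand with its 3' end pointing upstream.
The product is the template from position 52 through 124 (73 bp).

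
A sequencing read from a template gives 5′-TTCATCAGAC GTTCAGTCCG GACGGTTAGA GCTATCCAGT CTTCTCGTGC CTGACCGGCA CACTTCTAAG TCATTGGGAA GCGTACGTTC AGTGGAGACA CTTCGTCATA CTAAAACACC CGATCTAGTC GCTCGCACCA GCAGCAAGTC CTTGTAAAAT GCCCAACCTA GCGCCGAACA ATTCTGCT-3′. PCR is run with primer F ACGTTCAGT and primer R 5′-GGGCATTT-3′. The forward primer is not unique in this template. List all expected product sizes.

156 bp, 80 bp

The forward primer ACGTTCAGT matches the top strand at positions 9–17, 85–93.
The reverse primer's reverse complement is AAATGCCC, matching at positions 157–164.
Each forward site pairs with the reverse site to give a product ending at position 164: sizes 156, 80 bp.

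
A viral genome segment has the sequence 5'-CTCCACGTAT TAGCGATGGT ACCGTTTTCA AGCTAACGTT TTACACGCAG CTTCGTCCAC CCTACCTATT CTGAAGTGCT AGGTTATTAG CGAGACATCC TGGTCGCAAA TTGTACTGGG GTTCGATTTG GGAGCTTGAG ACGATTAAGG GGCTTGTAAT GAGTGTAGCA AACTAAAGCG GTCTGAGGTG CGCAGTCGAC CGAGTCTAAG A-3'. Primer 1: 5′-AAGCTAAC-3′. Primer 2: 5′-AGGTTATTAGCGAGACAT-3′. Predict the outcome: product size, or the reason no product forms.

No product — both primers anneal to the same strand and extend in the same direction.

Primer 1 (AAGCTAAC) matches the top strand at positions 30–37 (3' end points downstream).
Primer 2 (AGGTTATTAGCGAGACAT) also matches the top strand directly, at positions 81–98 — its reverse complement ATGTCTCGCTAATAACCT is not present.
Both primers anneal to the bottom strand with 3' ends pointing the same way, so neither can prime synthesis back toward the other.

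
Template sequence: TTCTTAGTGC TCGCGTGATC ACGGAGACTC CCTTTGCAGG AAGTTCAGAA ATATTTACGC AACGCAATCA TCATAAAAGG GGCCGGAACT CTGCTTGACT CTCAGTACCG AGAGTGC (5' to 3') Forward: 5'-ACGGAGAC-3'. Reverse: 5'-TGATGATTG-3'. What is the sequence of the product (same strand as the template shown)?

Scanning the template, ACGGAGAC occurs at positions 21–28; this primer anneals to the bottom strand there with its 3' end pointing downstream.
The reverse primer's reverse complement is CAATCATCA, which matches the template at positions 65–73.
The product is the template from position 21 through 73 (53 bp).

5'-ACGGAGACTCCCTTTGCAGGAAGTTCAGAAATATTTACGCAACGCAATCATCA-3'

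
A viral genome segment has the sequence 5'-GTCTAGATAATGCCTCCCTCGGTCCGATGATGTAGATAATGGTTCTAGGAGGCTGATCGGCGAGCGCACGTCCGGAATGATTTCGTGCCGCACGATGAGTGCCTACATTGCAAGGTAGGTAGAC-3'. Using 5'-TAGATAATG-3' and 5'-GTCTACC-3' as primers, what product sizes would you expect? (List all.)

121 bp, 92 bp

The forward primer TAGATAATG matches the top strand at positions 4–12, 33–41.
The reverse primer's reverse complement is GGTAGAC, matching at positions 118–124.
Each forward site pairs with the reverse site to give a product ending at position 124: sizes 121, 92 bp.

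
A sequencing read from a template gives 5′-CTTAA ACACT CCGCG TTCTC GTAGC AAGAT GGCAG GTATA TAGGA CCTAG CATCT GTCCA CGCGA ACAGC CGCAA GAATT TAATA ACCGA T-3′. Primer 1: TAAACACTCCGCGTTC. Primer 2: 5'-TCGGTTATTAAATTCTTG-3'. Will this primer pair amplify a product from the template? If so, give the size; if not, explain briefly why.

Yes — an 88 bp product.

Primer 1 (TAAACACTCCGCGTTC) matches the top strand at positions 3–18; it acts as a forward primer.
Primer 2's reverse complement is CAAGAATTTAATAACCGA, matching the top strand at positions 73–90; it acts as a reverse primer.
The 3' ends face each other across positions 3–90, giving an 88 bp product.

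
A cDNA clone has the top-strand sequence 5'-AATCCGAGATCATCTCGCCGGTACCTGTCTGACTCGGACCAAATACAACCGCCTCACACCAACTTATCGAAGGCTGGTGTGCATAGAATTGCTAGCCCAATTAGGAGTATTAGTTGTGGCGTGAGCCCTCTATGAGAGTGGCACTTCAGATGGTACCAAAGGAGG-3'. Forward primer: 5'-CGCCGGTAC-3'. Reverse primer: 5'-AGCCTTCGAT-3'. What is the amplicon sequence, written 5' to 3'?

5'-CGCCGGTACCTGTCTGACTCGGACCAAATACAACCGCCTCACACCAACTTATCGAAGGCT-3'

Forward primer CGCCGGTAC is found on the top strand at positions 16–24.
Reverse complement of the reverse primer: ATCGAAGGCT. This occurs on the top strand at positions 66–75.
The product is the template from position 16 through 75 (60 bp).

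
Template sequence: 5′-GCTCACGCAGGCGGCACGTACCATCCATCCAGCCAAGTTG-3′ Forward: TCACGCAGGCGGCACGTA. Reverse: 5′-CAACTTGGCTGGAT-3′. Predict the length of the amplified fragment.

The forward primer matches the template at positions 3–20.
Reverse complement of the reverse primer: ATCCAGCCAAGTTG. This occurs on the top strand at positions 27–40.
The product runs from position 3 to position 40, so its length is 40 − 3 + 1 = 38 bp.

38 bp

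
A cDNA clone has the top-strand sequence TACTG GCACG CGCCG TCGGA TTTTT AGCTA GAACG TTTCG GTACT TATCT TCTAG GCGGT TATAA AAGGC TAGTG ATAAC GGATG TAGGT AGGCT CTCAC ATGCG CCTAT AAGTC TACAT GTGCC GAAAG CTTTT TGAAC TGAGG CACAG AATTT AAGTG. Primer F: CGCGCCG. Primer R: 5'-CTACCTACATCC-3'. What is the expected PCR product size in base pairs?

The forward primer matches the template at positions 9–15.
Taking the reverse complement of CTACCTACATCC gives GGATGTAGGTAG, found at positions 81–92 on the template; the primer anneals here to the top strand with its 3' end pointing upstream.
Product length = (reverse-primer end) − (forward-primer start) + 1 = 92 − 9 + 1 = 84 bp.

84 bp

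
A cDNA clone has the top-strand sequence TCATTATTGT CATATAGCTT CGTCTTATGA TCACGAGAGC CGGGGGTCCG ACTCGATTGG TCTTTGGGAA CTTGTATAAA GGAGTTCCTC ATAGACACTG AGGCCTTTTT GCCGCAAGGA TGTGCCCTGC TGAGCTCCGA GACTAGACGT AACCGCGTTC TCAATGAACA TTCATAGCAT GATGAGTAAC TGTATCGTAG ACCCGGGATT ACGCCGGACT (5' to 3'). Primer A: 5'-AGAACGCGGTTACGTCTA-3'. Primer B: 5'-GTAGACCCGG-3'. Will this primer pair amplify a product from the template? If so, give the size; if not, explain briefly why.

No product — the primers' 3' ends point away from each other.

Primer A (AGAACGCGGTTACGTCTA) has reverse complement TAGACGTAACCGCGTTCT, which matches the top strand at positions 144–161; primer A anneals to the top strand there with its 3' end pointing upstream toward position 144.
Primer B (GTAGACCCGG) matches the top strand directly at positions 197–206; it anneals to the bottom strand with its 3' end pointing downstream toward position 206.
The 3' ends diverge (primer A extends toward position 1, primer B toward position 220), so the primers never converge on a shared product.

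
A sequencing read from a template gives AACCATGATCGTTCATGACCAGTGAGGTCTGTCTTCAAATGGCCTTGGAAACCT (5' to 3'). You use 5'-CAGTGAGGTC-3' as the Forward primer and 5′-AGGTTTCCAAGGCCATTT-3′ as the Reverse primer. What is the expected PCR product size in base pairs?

Scanning the template, CAGTGAGGTC occurs at positions 20–29; this primer anneals to the bottom strand there with its 3' end pointing downstream.
Taking the reverse complement of AGGTTTCCAAGGCCATTT gives AAATGGCCTTGGAAACCT, found at positions 37–54 on the template; the primer anneals here to the top strand with its 3' end pointing upstream.
The product runs from position 20 to position 54, so its length is 54 − 20 + 1 = 35 bp.

35 bp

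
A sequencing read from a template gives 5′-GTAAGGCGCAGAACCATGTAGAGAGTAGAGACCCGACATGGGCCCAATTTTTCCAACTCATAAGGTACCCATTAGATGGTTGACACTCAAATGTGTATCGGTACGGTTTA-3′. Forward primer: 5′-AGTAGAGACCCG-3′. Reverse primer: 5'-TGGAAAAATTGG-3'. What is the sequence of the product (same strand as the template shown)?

Forward primer AGTAGAGACCCG is found on the top strand at positions 24–35.
The reverse primer's reverse complement is CCAATTTTTCCA, which matches the template at positions 44–55.
The product is the template from position 24 through 55 (32 bp).

5'-AGTAGAGACCCGACATGGGCCCAATTTTTCCA-3'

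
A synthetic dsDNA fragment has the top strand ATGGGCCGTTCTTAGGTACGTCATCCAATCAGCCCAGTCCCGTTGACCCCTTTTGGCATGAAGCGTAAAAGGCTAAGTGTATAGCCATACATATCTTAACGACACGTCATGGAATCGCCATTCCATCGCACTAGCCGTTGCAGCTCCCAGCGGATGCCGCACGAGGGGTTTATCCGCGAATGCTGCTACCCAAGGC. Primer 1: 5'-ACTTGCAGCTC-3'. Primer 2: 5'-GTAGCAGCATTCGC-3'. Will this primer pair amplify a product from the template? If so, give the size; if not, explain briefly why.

No product — primer 1 has no binding site in the template.

Primer 1 (ACTTGCAGCTC) does not match the top strand, and its reverse complement GAGCTGCAAGT does not match either.
With no annealing site for primer 1, no amplification occurs.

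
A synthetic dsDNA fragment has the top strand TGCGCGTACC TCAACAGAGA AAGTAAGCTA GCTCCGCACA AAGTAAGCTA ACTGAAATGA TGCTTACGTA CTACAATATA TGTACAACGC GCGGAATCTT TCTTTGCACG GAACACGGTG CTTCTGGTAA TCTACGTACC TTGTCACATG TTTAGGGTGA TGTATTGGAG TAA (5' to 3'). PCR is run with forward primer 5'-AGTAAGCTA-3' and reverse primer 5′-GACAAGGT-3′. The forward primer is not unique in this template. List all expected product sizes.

The forward primer AGTAAGCTA matches the top strand at positions 22–30, 42–50.
The reverse primer's reverse complement is ACCTTGTC, matching at positions 138–145.
Each forward site pairs with the reverse site to give a product ending at position 145: sizes 124, 104 bp.

124 bp, 104 bp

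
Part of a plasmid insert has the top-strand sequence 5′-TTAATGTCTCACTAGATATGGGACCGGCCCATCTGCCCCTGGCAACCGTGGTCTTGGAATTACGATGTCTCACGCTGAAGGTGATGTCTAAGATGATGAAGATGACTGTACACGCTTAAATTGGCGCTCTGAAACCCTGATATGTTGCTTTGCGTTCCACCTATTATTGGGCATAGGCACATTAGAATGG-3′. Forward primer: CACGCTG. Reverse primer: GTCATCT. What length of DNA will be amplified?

The forward primer matches the template at positions 71–77.
The reverse primer's reverse complement is AGATGAC, which matches the template at positions 100–106.
The product runs from position 71 to position 106, so its length is 106 − 71 + 1 = 36 bp.

36 bp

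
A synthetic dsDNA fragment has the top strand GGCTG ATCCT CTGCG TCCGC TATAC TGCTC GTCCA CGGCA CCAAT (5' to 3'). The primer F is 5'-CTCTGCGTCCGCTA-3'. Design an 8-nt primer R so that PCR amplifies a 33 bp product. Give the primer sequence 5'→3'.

5'-GTGCCGTG-3'

The forward primer binds at positions 9–22, so a 33 bp product ends at position 9 + 33 − 1 = 41.
The reverse primer anneals to the top strand over positions 34–41, i.e. to CACGGCAC.
Its sequence written 5'→3' is the reverse complement: GTGCCGTG.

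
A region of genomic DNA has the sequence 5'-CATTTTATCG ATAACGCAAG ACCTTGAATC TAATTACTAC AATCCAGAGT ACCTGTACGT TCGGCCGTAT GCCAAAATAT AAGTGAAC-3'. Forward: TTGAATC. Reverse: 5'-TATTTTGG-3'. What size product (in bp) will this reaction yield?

Forward primer TTGAATC is found on the top strand at positions 24–30.
Reverse complement of the reverse primer: CCAAAATA. This occurs on the top strand at positions 72–79.
The product runs from position 24 to position 79, so its length is 79 − 24 + 1 = 56 bp.

56 bp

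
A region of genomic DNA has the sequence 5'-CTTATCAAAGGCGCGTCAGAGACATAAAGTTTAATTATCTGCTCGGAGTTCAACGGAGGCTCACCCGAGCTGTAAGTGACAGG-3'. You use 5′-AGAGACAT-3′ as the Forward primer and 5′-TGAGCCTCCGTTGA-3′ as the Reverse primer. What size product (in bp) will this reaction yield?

Scanning the template, AGAGACAT occurs at positions 18–25; this primer anneals to the bottom strand there with its 3' end pointing downstream.
Taking the reverse complement of TGAGCCTCCGTTGA gives TCAACGGAGGCTCA, found at positions 50–63 on the template; the primer anneals here to the top strand with its 3' end pointing upstream.
The product runs from position 18 to position 63, so its length is 63 − 18 + 1 = 46 bp.

46 bp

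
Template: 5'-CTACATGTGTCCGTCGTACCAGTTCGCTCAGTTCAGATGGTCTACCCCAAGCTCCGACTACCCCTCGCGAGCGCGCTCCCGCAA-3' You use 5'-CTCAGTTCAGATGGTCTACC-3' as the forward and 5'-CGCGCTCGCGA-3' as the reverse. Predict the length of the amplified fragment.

49 bp

Scanning the template, CTCAGTTCAGATGGTCTACC occurs at positions 27–46; this primer anneals to the bottom strand there with its 3' end pointing downstream.
The reverse primer's reverse complement is TCGCGAGCGCG, which matches the template at positions 65–75.
The product runs from position 27 to position 75, so its length is 75 − 27 + 1 = 49 bp.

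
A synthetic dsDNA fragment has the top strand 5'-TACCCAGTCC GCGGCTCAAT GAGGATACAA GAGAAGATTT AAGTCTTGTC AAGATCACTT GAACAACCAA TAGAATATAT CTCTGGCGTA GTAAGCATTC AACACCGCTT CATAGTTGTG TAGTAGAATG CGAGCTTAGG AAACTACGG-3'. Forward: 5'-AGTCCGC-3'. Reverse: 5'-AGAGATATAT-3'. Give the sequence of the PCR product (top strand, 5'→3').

5'-AGTCCGCGGCTCAATGAGGATACAAGAGAAGATTTAAGTCTTGTCAAGATCACTTGAACAACCAATAGAATATATCTCT-3'

Scanning the template, AGTCCGC occurs at positions 6–12; this primer anneals to the bottom strand there with its 3' end pointing downstream.
Reverse complement of the reverse primer: ATATATCTCT. This occurs on the top strand at positions 75–84.
The product is the template from position 6 through 84 (79 bp).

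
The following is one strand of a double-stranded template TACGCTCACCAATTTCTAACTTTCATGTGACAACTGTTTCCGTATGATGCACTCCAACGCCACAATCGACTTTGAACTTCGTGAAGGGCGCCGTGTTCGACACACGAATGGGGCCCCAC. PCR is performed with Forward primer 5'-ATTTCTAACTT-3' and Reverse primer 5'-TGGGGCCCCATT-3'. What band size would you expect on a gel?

107 bp

Forward primer ATTTCTAACTT is found on the top strand at positions 12–22.
The reverse primer's reverse complement is AATGGGGCCCCA, which matches the template at positions 107–118.
Amplicon spans positions 12–118: 107 bp.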